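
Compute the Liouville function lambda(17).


The Liouville function is lambda(k) = (-1)^Omega(k), where Omega(k) counts the prime factors of k with multiplicity.
Factoring: 17 = 17, so Omega(17) = 1.
lambda(17) = (-1)^1 = -1.

-1


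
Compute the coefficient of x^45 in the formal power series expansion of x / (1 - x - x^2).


Let f(x) = sum_{k>=0} a_k x^k. Multiplying f(x) * (1 - x - x^2) = x and matching coefficients gives a_0 = 0, a_1 = 1, and a_k = a_{k-1} + a_{k-2} for k >= 2. These are the Fibonacci numbers F_k.
Iterating from F_0 = 0, F_1 = 1:
F_0=0, F_1=1, F_2=1, F_3=2, F_4=3, F_5=5, F_6=8, F_7=13, F_8=21, F_9=34, ...
F_45 = 1134903170.

1134903170


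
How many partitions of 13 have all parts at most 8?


Using the generating function (1-x)^(-1)(1-x^2)^(-1)...(1-x^8)^(-1),
the coefficient of x^13 counts these restricted partitions.
Result = 89

89


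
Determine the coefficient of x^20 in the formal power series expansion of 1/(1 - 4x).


The geometric series identity gives 1/(1 - c x) = sum_{k>=0} c^k x^k, so the coefficient of x^k is c^k.
Here c = 4 and k = 20.
Computing: 4^20 = 1099511627776

1099511627776


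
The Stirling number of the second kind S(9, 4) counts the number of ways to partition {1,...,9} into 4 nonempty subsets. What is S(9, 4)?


Using the explicit formula S(n,k) = (1/k!) sum_{j=0}^{k} (-1)^(k-j) C(k,j) j^n:
S(9, 4) = 7770
Equivalently, S(n,k) is n! times the coefficient of x^n in the EGF (e^x - 1)^k / k!.

7770


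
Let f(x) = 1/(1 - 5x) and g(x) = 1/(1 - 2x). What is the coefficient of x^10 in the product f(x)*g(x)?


The coefficient of x^n in f*g is the Cauchy product: sum_{k=0}^{n} a^k * b^(n-k).
With a=5, b=2, n=10:
sum_{k=0}^{10} 5^k * 2^(10-k)
= 16275359

16275359


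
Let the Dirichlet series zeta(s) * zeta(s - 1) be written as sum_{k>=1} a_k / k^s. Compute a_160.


Convolution gives a_k = sum_{d | k} d * 1 = sum_{d | k} d = sigma(k), the sum of positive divisors of k.
For k = 160, the divisors are 1, 2, 4, 5, 8, 10, 16, 20, 32, 40, 80, 160, so
sigma(160) = 1 + 2 + 4 + 5 + 8 + 10 + 16 + 20 + 32 + 40 + 80 + 160 = 378.

378


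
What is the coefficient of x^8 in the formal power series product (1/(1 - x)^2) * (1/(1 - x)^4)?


Combine the factors: (1/(1 - x)^2) * (1/(1 - x)^4) = 1/(1 - x)^6.
Then use 1/(1 - x)^r = sum_{k>=0} C(k + r - 1, r - 1) x^k with r = 6 and k = 8:
C(13, 5) = 1287.

1287


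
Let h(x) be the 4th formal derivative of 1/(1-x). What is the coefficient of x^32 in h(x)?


Differentiating 4 times: d^4/dx^4 [1/(1-x)] = 4!/(1-x)^5.
The expansion 1/(1-x)^5 = sum_{k>=0} C(k+4, 4) x^k, so the coefficient of x^n in 4!/(1-x)^5 is 4! * C(n+4, 4).
For n = 32: 24 * C(36, 4) = 24 * 58905 = 1413720

1413720


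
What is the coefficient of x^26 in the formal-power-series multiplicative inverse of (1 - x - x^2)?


Let the inverse be f(x) = sum_{k>=0} a_k x^k. From f(x) * (1 - x - x^2) = 1 and matching coefficients:
 x^0: a_0 = 1.
 x^1: a_1 - a_0 = 0, so a_1 = 1.
 x^k (k >= 2): a_k - a_{k-1} - a_{k-2} = 0, i.e. a_k = a_{k-1} + a_{k-2}.
This is the Fibonacci-type recurrence shifted so that a_0 = a_1 = 1.
Iterating: a_0=1, a_1=1, a_2=2, a_3=3, a_4=5, a_5=8, a_6=13, a_7=21, a_8=34, a_9=55, ...
a_26 = 196418.

196418


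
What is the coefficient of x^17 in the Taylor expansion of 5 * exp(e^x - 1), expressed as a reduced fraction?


exp(e^x - 1) = sum_{k>=0} Bell_k x^k / k!, where Bell_k is the k-th Bell number.
So the coefficient of x^17 is 5 * Bell_17 / 17!.
Computing: Bell_17 = 82864869804 and 17! = 355687428096000, giving
5 * 82864869804/355687428096000 = 255755771/219560140800.

255755771/219560140800


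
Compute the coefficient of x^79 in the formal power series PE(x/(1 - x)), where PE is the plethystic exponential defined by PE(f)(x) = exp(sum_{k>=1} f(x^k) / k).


For f(x) = x/(1 - x) we have
sum_{k>=1} f(x^k) / k = sum_{k>=1} (1/k) * x^k / (1 - x^k) = sum_{k, m >= 1} x^(k m) / k,
which after exponentiating simplifies to
PE(x/(1 - x)) = prod_{k>=1} 1 / (1 - x^k).
This is the generating function for the partition function p(n), so the coefficient of x^79 is p(79).
Computing p(79) by dynamic programming over parts 1, 2, ..., 79: p(79) = 13848650.

13848650


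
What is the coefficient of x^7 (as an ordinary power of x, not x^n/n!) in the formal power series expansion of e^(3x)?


The exponential series is e^y = sum_{k>=0} y^k / k!. Substituting y = 3x gives
e^(3x) = sum_{k>=0} 3^k x^k / k!.
So the coefficient of x^n is a^n/n! with a = 3, n = 7:
3^7 / 7! = 2187/5040 = 243/560

243/560


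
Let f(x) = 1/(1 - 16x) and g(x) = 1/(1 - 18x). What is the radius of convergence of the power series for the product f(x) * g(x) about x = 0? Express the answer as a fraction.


The radius of 1/(1 - 16x) is 1/16 (nearest singularity at x = 1/16), and the radius of 1/(1 - 18x) is 1/18.
The product f(x)*g(x) = 1/((1 - 16x)(1 - 18x)) has singularities at both 1/16 and 1/18, so its radius of convergence is the distance to the nearest one:
min(1/16, 1/18) = 1/18.

1/18


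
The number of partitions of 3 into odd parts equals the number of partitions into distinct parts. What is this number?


Computing partitions of 3 into odd parts (1, 3, 5, ...):
Using the generating function prod_{k>=0} 1/(1-x^(2k+1)),
the count is 2

2


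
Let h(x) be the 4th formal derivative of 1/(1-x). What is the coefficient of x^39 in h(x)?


Differentiating 4 times: d^4/dx^4 [1/(1-x)] = 4!/(1-x)^5.
The expansion 1/(1-x)^5 = sum_{k>=0} C(k+4, 4) x^k, so the coefficient of x^n in 4!/(1-x)^5 is 4! * C(n+4, 4).
For n = 39: 24 * C(43, 4) = 24 * 123410 = 2961840

2961840


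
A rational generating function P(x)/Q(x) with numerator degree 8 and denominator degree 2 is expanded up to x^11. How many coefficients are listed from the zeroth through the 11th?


Expanding up to x^11 gives the coefficients for x^0, x^1, ..., x^11.
That is 11 + 1 = 12 coefficients in total.

12


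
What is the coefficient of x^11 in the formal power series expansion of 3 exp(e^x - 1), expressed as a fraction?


exp(e^x - 1) is the exponential generating function for the Bell numbers Bell_k: exp(e^x - 1) = sum_{k>=0} Bell_k x^k / k!.
So the coefficient of x^11 in 3 exp(e^x - 1) is 3 Bell_11 / 11!.
Computing: Bell_11 = 678570 and 11! = 39916800, giving
3 * 678570/39916800 = 22619/443520.

22619/443520


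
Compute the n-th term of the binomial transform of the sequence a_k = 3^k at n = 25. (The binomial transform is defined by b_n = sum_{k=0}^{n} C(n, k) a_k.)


With a_k = 3^k, b_n = sum_{k=0}^{n} C(n, k) 3^k = (1 + 3)^n by the binomial theorem.
For n = 25: (1 + 3)^25 = 4^25 = 1125899906842624.

1125899906842624


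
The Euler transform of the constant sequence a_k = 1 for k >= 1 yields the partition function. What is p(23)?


The Euler transform converts the sequence a_k = 1 into the number of integer partitions.
Using the recurrence or dynamic programming:
p(23) = 1255

1255


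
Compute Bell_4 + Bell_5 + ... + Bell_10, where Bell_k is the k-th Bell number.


Recall Bell_k counts set partitions of a k-set (with Bell_0 = 1 by convention).
Bell_4 through Bell_10: 15, 52, 203, 877, 4140, 21147, 115975
Sum = 15 + 52 + 203 + 877 + 4140 + 21147 + 115975 = 142409.

142409


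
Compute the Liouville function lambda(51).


The Liouville function is lambda(k) = (-1)^Omega(k), where Omega(k) counts the prime factors of k with multiplicity.
Factoring: 51 = 3 * 17, so Omega(51) = 2.
lambda(51) = (-1)^2 = 1.

1


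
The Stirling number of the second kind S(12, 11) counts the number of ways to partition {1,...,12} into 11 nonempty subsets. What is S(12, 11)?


Using the explicit formula S(n,k) = (1/k!) sum_{j=0}^{k} (-1)^(k-j) C(k,j) j^n:
S(12, 11) = 66
Equivalently, S(n,k) is n! times the coefficient of x^n in the EGF (e^x - 1)^k / k!.

66


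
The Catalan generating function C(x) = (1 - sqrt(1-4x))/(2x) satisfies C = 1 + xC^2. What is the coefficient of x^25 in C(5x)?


Substituting x -> 5x scales the n-th coefficient by 5^n, so [x^25] C(5x) = 5^25 * C_25.
C_25 = C(2*25, 25)/(26) = 126410606437752/26 = 4861946401452.
So 5^25 * 4861946401452 = 298023223876953125 * 4861946401452 = 1448972940877676010131835937500.

1448972940877676010131835937500


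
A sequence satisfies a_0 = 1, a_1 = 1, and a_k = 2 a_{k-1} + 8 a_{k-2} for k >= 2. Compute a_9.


The characteristic equation is t^2 - 2 t - 8 = 0, with roots r_1 = 4 and r_2 = -2 (so c_1 = r_1 + r_2, c_2 = -r_1 r_2 as required).
One can use the closed form a_n = A r_1^n + B r_2^n, but direct iteration is more reliable:
a_0 = 1, a_1 = 1, a_2 = 10, a_3 = 28, a_4 = 136, a_5 = 496, a_6 = 2080, a_7 = 8128, a_8 = 32896, a_9 = 130816.
So a_9 = 130816.

130816


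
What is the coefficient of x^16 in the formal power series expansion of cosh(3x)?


The Maclaurin series is cosh(t) = sum_{m>=0} t^(2m) / (2m)!, so substituting t = 3x, only even powers of x are nonzero, with coefficient of x^(2m) equal to 3^(2m) / (2m)!.
For x^16 the coefficient is 3^16/16! = 43046721/20922789888000 = 59049/28700672000.

59049/28700672000


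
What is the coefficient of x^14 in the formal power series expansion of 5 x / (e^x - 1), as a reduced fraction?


The exponential generating function for Bernoulli numbers is
x / (e^x - 1) = sum_{k>=0} B_k x^k / k!.
So the coefficient of x^14 in 5 x / (e^x - 1) is 5 B_14 / 14!.
Computing: B_14 = 7/6, 14! = 87178291200, giving
5 * 7/6 / 87178291200 = 1/14944849920.

1/14944849920


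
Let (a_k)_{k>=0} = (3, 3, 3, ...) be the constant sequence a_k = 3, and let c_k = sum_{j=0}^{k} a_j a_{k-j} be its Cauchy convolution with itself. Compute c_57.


Since a_j = 3 for all j >= 0, the convolution sum becomes
c_k = sum_{j=0}^{k} 3 * 3 = 9 * (k + 1).
Equivalently, the generating function of (a_k) is 3/(1 - x) and its square is 9/(1 - x)^2 = sum_{k>=0} 9(k + 1) x^k.
For k = 57: 9 * 58 = 522.

522


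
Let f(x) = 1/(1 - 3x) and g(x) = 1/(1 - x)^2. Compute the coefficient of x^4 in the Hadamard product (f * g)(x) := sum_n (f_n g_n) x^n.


f has coefficients f_k = 3^k. For g = 1/(1 - x)^2 the coefficient is g_k = C(k + 1, 1) = k + 1. The Hadamard coefficient is (f * g)_k = 3^k * (k + 1).
For k = 4: 3^4 * 5 = 81 * 5 = 405.

405


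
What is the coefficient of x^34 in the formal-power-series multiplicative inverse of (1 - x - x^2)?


Let the inverse be f(x) = sum_{k>=0} a_k x^k. From f(x) * (1 - x - x^2) = 1 and matching coefficients:
 x^0: a_0 = 1.
 x^1: a_1 - a_0 = 0, so a_1 = 1.
 x^k (k >= 2): a_k - a_{k-1} - a_{k-2} = 0, i.e. a_k = a_{k-1} + a_{k-2}.
This is the Fibonacci-type recurrence shifted so that a_0 = a_1 = 1.
Iterating: a_0=1, a_1=1, a_2=2, a_3=3, a_4=5, a_5=8, a_6=13, a_7=21, a_8=34, a_9=55, ...
a_34 = 9227465.

9227465


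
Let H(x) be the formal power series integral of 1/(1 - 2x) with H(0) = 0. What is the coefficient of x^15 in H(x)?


1/(1 - 2x) = sum_{k>=0} 2^k x^k. Integrating termwise with H(0) = 0:
H(x) = sum_{k>=0} 2^k x^(k+1) / (k+1) = sum_{m>=1} 2^(m-1) x^m / m.
For m = 15: 2^14/15 = 16384/15 = 16384/15.

16384/15


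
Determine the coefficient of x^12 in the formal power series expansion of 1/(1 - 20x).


The geometric series identity gives 1/(1 - c x) = sum_{k>=0} c^k x^k, so the coefficient of x^k is c^k.
Here c = 20 and k = 12.
Computing: 20^12 = 4096000000000000

4096000000000000


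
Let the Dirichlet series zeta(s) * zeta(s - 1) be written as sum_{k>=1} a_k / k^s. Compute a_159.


Convolution gives a_k = sum_{d | k} d * 1 = sum_{d | k} d = sigma(k), the sum of positive divisors of k.
For k = 159, the divisors are 1, 3, 53, 159, so
sigma(159) = 1 + 3 + 53 + 159 = 216.

216


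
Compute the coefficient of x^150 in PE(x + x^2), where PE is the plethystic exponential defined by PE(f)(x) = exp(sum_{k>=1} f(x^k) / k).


With f(x) = x + x^2, the exponent is sum_{k>=1} (x^k + x^(2k)) / k = -ln(1 - x) - ln(1 - x^2). Exponentiating:
PE(x + x^2) = 1 / ((1 - x)(1 - x^2)).
This is the generating function for partitions of n into parts of size 1 or 2. The number of 2's can be any j in 0..75, and the rest are 1's, so
[x^150] = floor(150/2) + 1 = 76.

76


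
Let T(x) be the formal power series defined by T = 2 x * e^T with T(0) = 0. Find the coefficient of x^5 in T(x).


Apply the Lagrange inversion formula: if T = 2 x * phi(T) with phi(t) = e^t, then
[x^n] T = 2^n * (1/n) [t^(n-1)] phi(t)^n = 2^n * (1/n) [t^(n-1)] e^(n t) = 2^n * (1/n) * n^(n-1) / (n-1)! = 2^n * n^(n-1) / n!.
When c = 1 this is the Cayley count of rooted labeled trees on n vertices, divided by n!.
For n = 5: 2^5 * 5^4 / 5! = 32 * 625/120 = 500/3.

500/3


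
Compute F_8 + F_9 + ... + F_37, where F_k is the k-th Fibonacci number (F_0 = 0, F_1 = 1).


Use the identity sum_{k=0}^{N} F_k = F_{N+2} - 1 (which follows from F_{k+2} - F_{k+1} = F_k). Then
sum_{k=8}^{37} F_k = (F_{39} - 1) - (F_{9} - 1) = F_{39} - F_{9}.
Computing: F_{39} = 63245986, F_{9} = 34, so
Sum = 63245986 - 34 = 63245952.

63245952


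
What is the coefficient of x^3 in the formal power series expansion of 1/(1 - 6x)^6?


The general identity 1/(1 - c x)^r = sum_{k>=0} c^k C(k + r - 1, r - 1) x^k follows by substituting y = c x into 1/(1 - y)^r = sum_{k>=0} C(k + r - 1, r - 1) y^k.
For c = 6, r = 6, k = 3:
6^3 * C(8, 5) = 216 * 56 = 12096.

12096


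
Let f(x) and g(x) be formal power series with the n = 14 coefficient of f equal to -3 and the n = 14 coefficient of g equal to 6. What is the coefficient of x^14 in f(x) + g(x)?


Addition of formal power series is termwise.
The coefficient of x^14 in f + g = -3 + 6
= 3

3


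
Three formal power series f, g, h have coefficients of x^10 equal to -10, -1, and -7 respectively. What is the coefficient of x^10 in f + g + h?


Series addition is componentwise:
-10 + -1 + -7
= -18

-18


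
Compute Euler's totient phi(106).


phi(n) counts integers in [1, n] coprime to n. Using the multiplicative formula phi(n) = n * prod_{p | n} (1 - 1/p):
106 = 2 * 53, so
phi(106) = 106 * (1 - 1/2) * (1 - 1/53) = 52.

52


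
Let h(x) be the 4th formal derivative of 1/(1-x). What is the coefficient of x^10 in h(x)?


Differentiating 4 times: d^4/dx^4 [1/(1-x)] = 4!/(1-x)^5.
The expansion 1/(1-x)^5 = sum_{k>=0} C(k+4, 4) x^k, so the coefficient of x^n in 4!/(1-x)^5 is 4! * C(n+4, 4).
For n = 10: 24 * C(14, 4) = 24 * 1001 = 24024

24024


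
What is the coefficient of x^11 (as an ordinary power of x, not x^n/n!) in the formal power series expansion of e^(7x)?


The exponential series is e^y = sum_{k>=0} y^k / k!. Substituting y = 7x gives
e^(7x) = sum_{k>=0} 7^k x^k / k!.
So the coefficient of x^n is a^n/n! with a = 7, n = 11:
7^11 / 11! = 1977326743/39916800 = 282475249/5702400

282475249/5702400


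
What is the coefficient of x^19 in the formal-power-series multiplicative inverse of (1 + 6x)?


The inverse is 1/(1 + 6x). Apply the geometric identity 1/(1 - y) = sum_{k>=0} y^k with y = -6x:
1/(1 + 6x) = sum_{k>=0} (-6)^k x^k.
So the coefficient of x^19 is (-6)^19 = -609359740010496.

-609359740010496


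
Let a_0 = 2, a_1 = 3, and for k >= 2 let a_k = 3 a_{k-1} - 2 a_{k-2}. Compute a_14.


Iterating the recurrence forward:
a_0 = 2
a_1 = 3
a_2 = 3*3 - 2*2 = 5
a_3 = 3*5 - 2*3 = 9
a_4 = 3*9 - 2*5 = 17
a_5 = 3*17 - 2*9 = 33
a_6 = 3*33 - 2*17 = 65
a_7 = 3*65 - 2*33 = 129
a_8 = 3*129 - 2*65 = 257
a_9 = 3*257 - 2*129 = 513
a_10 = 3*513 - 2*257 = 1025
a_11 = 3*1025 - 2*513 = 2049
a_12 = 3*2049 - 2*1025 = 4097
a_13 = 3*4097 - 2*2049 = 8193
a_14 = 3*8193 - 2*4097 = 16385
So a_14 = 16385.

16385


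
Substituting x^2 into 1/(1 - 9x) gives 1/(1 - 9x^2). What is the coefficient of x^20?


The coefficient of x^(2m) in 1/(1 - 9x^2) is 9^m.
With n = 20 = 2*10, the coefficient is 9^10 = 3486784401.

3486784401


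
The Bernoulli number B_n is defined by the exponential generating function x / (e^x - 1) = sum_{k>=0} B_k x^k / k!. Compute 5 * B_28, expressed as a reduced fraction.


Bernoulli numbers can also be computed recursively via B_0 = 1 and sum_{j=0}^{m} C(m+1, j) B_j = 0 for m >= 1. Odd-index Bernoulli numbers vanish for k >= 3.
Computing B_28 = -23749461029/870, so 5 * B_28 = 5 * -23749461029/870 = -23749461029/174.

-23749461029/174


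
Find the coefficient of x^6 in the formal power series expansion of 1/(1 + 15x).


Write 1/(1 + c x) = 1/(1 - (-c) x) and apply the geometric-series identity
1/(1 - y) = sum_{k>=0} y^k to get 1/(1 + c x) = sum_{k>=0} (-c)^k x^k.
So the coefficient of x^k is (-c)^k = (-1)^k * c^k.
Here c = 15 and k = 6:
(-15)^6 = 1 * 11390625 = 11390625

11390625


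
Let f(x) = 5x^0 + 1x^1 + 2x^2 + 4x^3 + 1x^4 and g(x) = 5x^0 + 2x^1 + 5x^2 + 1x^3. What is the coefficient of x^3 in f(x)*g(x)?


Cauchy product at x^3:
5*1 + 1*5 + 2*2 + 4*5
= 34

34


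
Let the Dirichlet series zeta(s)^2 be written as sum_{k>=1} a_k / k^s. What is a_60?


The Dirichlet convolution of the constant function 1 with itself gives (1 * 1)(k) = sum_{d | k} 1 = d(k), the number of positive divisors of k.
Since zeta(s) = sum_{k>=1} 1/k^s, we have zeta(s)^2 = sum_{k>=1} d(k)/k^s, so a_k = d(k).
For k = 60: the divisors are 1, 2, 3, 4, 5, 6, 10, 12, 15, 20, 30, 60.
Count = 12.

12


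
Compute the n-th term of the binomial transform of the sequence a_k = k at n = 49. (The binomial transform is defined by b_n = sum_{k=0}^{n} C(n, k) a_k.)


With a_k = k, b_n = sum_{k=0}^{n} C(n, k) k. Using k * C(n, k) = n * C(n-1, k-1) gives b_n = n * sum_{k>=1} C(n-1, k-1) = n * 2^(n-1).
For n = 49: 49 * 2^48 = 49 * 281474976710656 = 13792273858822144.

13792273858822144


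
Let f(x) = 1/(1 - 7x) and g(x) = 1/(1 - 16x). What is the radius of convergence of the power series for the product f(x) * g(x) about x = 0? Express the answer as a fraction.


The radius of 1/(1 - 7x) is 1/7 (nearest singularity at x = 1/7), and the radius of 1/(1 - 16x) is 1/16.
The product f(x)*g(x) = 1/((1 - 7x)(1 - 16x)) has singularities at both 1/7 and 1/16, so its radius of convergence is the distance to the nearest one:
min(1/7, 1/16) = 1/16.

1/16


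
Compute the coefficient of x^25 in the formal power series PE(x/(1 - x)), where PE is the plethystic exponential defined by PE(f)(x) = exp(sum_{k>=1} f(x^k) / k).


For f(x) = x/(1 - x) we have
sum_{k>=1} f(x^k) / k = sum_{k>=1} (1/k) * x^k / (1 - x^k) = sum_{k, m >= 1} x^(k m) / k,
which after exponentiating simplifies to
PE(x/(1 - x)) = prod_{k>=1} 1 / (1 - x^k).
This is the generating function for the partition function p(n), so the coefficient of x^25 is p(25).
Computing p(25) by dynamic programming over parts 1, 2, ..., 25: p(25) = 1958.

1958


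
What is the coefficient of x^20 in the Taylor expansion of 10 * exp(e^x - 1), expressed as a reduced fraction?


exp(e^x - 1) = sum_{k>=0} Bell_k x^k / k!, where Bell_k is the k-th Bell number.
So the coefficient of x^20 is 10 * Bell_20 / 20!.
Computing: Bell_20 = 51724158235372 and 20! = 2432902008176640000, giving
10 * 51724158235372/2432902008176640000 = 263898766507/1241276534784000.

263898766507/1241276534784000


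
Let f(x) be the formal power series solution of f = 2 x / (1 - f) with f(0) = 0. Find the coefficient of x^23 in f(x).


Apply Lagrange inversion: f = 2 x * phi(f) with phi(t) = 1/(1 - t), so
[x^n] f = 2^n * (1/n) [t^(n-1)] phi(t)^n = 2^n * (1/n) [t^(n-1)] (1 - t)^(-n) = 2^n * (1/n) C(2n - 2, n - 1) = 2^n * C_{n-1}.
For n = 23: C_22 = C(44, 22) / 23 = 2104098963720/23 = 91482563640.
With the 2^23 = 8388608 factor, the coefficient is 8388608 * 91482563640 = 767411365211013120.

767411365211013120


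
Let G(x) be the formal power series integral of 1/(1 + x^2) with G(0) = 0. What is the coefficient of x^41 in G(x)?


1/(1 + x^2) = sum_{j>=0} (-1)^j x^(2j). Integrating termwise with G(0) = 0:
G(x) = sum_{j>=0} (-1)^j x^(2j+1) / (2j+1) = arctan(x).
Only odd powers are nonzero. For x^41 write 41 = 2*20 + 1, giving
(-1)^20 / 41 = 1/41 = 1/41.

1/41


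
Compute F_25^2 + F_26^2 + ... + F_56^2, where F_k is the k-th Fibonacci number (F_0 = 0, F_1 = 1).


There is a standard identity sum_{k=0}^{N} F_k^2 = F_N * F_{N+1} (proved inductively from the telescoping relation F_k^2 = F_k F_{k+1} - F_{k-1} F_k). Then
sum_{k=25}^{56} F_k^2 = F_56 F_57 - F_24 F_25.
Computing: F_56 = 225851433717, F_57 = 365435296162, F_24 = 46368, F_25 = 75025.
Sum = 225851433717 * 365435296162 - 46368 * 75025 = 82534085568980728734954.

82534085568980728734954


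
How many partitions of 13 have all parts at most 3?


Using the generating function (1-x)^(-1)(1-x^2)^(-1)(1-x^3)^(-1),
the coefficient of x^13 counts these restricted partitions.
Result = 21

21


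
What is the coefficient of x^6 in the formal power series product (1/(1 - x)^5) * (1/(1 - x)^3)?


Combine the factors: (1/(1 - x)^5) * (1/(1 - x)^3) = 1/(1 - x)^8.
Then use 1/(1 - x)^r = sum_{k>=0} C(k + r - 1, r - 1) x^k with r = 8 and k = 6:
C(13, 7) = 1716.

1716


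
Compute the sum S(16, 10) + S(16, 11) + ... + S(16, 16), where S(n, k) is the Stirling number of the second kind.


By definition, S(n, k) counts partitions of an n-set into exactly k nonempty blocks.
Computing row n = 16 for k = 10..16:
S(16, k): 193754990, 28936908, 2757118, 165620, 6020, 120, 1
Sum = 225620777.

225620777


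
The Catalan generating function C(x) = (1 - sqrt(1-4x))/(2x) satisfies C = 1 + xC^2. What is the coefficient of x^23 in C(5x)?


Substituting x -> 5x scales the n-th coefficient by 5^n, so [x^23] C(5x) = 5^23 * C_23.
C_23 = C(2*23, 23)/(24) = 8233430727600/24 = 343059613650.
So 5^23 * 343059613650 = 11920928955078125 * 343059613650 = 4089589281678199768066406250.

4089589281678199768066406250


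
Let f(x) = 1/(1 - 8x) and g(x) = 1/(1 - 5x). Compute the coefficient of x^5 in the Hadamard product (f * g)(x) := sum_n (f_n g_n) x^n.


f has coefficients f_k = 8^k and g has coefficients g_k = 5^k, so the Hadamard product has coefficient (f*g)_k = 8^k * 5^k = 40^k.
For k = 5: 40^5 = 102400000.

102400000


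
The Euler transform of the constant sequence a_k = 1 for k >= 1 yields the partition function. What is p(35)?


The Euler transform converts the sequence a_k = 1 into the number of integer partitions.
Using the recurrence or dynamic programming:
p(35) = 14883

14883


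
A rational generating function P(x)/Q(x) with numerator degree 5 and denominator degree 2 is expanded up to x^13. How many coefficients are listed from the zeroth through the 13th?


Expanding up to x^13 gives the coefficients for x^0, x^1, ..., x^13.
That is 13 + 1 = 14 coefficients in total.

14


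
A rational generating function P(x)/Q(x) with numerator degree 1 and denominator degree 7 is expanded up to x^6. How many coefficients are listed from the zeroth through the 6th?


Expanding up to x^6 gives the coefficients for x^0, x^1, ..., x^6.
That is 6 + 1 = 7 coefficients in total.

7


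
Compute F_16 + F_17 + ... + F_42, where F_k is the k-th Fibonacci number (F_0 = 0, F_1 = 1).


Use the identity sum_{k=0}^{N} F_k = F_{N+2} - 1 (which follows from F_{k+2} - F_{k+1} = F_k). Then
sum_{k=16}^{42} F_k = (F_{44} - 1) - (F_{17} - 1) = F_{44} - F_{17}.
Computing: F_{44} = 701408733, F_{17} = 1597, so
Sum = 701408733 - 1597 = 701407136.

701407136


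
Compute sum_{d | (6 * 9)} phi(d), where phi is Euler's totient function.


First, 6 * 9 = 54. One classical identity is sum_{d | n} phi(d) = n (each k in [1, n] has a unique gcd with n, and among the k's with gcd(k, n) = n/d there are phi(d) of them). So the sum equals 54. We also verify directly:
Divisors of 54: 1, 2, 3, 6, 9, 18, 27, 54.
phi values: 1, 1, 2, 2, 6, 6, 18, 18.
Sum = 54.

54


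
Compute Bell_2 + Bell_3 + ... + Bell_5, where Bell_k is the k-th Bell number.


Recall Bell_k counts set partitions of a k-set (with Bell_0 = 1 by convention).
Bell_2 through Bell_5: 2, 5, 15, 52
Sum = 2 + 5 + 15 + 52 = 74.

74


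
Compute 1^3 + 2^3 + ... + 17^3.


This power sum has a closed form given by Faulhaber's formula
sum_{k=1}^{m} k^p = (1 / (p + 1)) * sum_{j=0}^{p} C(p + 1, j) B_j m^(p + 1 - j),
but for small m direct computation is fastest:
1 + 8 + 27 + 64 + 125 + 216 + 343 + 512 + 729 + 1000 + 1331 + 1728 + 2197 + 2744 + 3375 + 4096 + 4913 = 23409.

23409


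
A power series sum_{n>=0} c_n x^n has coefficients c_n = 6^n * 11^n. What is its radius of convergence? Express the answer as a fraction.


By the root test (Cauchy-Hadamard), the radius is R = 1 / limsup_n |c_n|^(1/n).
Here |c_n|^(1/n) = (6^n * 11^n)^(1/n) = 6 * 11 = 66 for all n.
So R = 1/66 = 1/66.

1/66


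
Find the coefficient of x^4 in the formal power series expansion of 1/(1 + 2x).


Write 1/(1 + c x) = 1/(1 - (-c) x) and apply the geometric-series identity
1/(1 - y) = sum_{k>=0} y^k to get 1/(1 + c x) = sum_{k>=0} (-c)^k x^k.
So the coefficient of x^k is (-c)^k = (-1)^k * c^k.
Here c = 2 and k = 4:
(-2)^4 = 1 * 16 = 16

16


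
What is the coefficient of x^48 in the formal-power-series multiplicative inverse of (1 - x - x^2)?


Let the inverse be f(x) = sum_{k>=0} a_k x^k. From f(x) * (1 - x - x^2) = 1 and matching coefficients:
 x^0: a_0 = 1.
 x^1: a_1 - a_0 = 0, so a_1 = 1.
 x^k (k >= 2): a_k - a_{k-1} - a_{k-2} = 0, i.e. a_k = a_{k-1} + a_{k-2}.
This is the Fibonacci-type recurrence shifted so that a_0 = a_1 = 1.
Iterating: a_0=1, a_1=1, a_2=2, a_3=3, a_4=5, a_5=8, a_6=13, a_7=21, a_8=34, a_9=55, ...
a_48 = 7778742049.

7778742049


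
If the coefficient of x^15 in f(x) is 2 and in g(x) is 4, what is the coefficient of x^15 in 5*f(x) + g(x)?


Scalar multiplication scales coefficients: 5 * 2 = 10.
Then add the g coefficient: 10 + 4
= 14

14


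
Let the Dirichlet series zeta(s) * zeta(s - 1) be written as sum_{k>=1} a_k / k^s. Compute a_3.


Convolution gives a_k = sum_{d | k} d * 1 = sum_{d | k} d = sigma(k), the sum of positive divisors of k.
For k = 3, the divisors are 1, 3, so
sigma(3) = 1 + 3 = 4.

4


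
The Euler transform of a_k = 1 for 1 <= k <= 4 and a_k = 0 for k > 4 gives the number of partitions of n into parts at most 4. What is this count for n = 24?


Partitions of 24 into parts at most 4:
Using generating function (1-x)^(-1)(1-x^2)^(-1)...(1-x^4)^(-1),
the coefficient of x^24 = 169

169


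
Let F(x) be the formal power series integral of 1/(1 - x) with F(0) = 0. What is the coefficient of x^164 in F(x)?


1/(1 - x) = sum_{k>=0} x^k. Integrating termwise and using F(0) = 0 gives
F(x) = sum_{k>=0} x^(k+1) / (k+1) = sum_{m>=1} x^m / m = -ln(1 - x).
So the coefficient of x^164 is 1/164 = 1/164.

1/164


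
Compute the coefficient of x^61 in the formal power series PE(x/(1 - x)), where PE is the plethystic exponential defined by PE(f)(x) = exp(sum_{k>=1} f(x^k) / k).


For f(x) = x/(1 - x) we have
sum_{k>=1} f(x^k) / k = sum_{k>=1} (1/k) * x^k / (1 - x^k) = sum_{k, m >= 1} x^(k m) / k,
which after exponentiating simplifies to
PE(x/(1 - x)) = prod_{k>=1} 1 / (1 - x^k).
This is the generating function for the partition function p(n), so the coefficient of x^61 is p(61).
Computing p(61) by dynamic programming over parts 1, 2, ..., 61: p(61) = 1121505.

1121505


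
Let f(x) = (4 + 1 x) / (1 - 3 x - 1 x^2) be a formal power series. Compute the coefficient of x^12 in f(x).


Write f(x) = sum_{k>=0} a_k x^k. Multiplying both sides by 1 - 3 x - 1 x^2 gives
(1 - 3 x - 1 x^2) sum_{k>=0} a_k x^k = 4 + 1 x.
Matching coefficients:
 x^0: a_0 = 4
 x^1: a_1 - 3 a_0 = 1  =>  a_1 = 3*4 + 1 = 13
 x^k (k >= 2): a_k = 3 a_{k-1} + 1 a_{k-2}.
Iterating: a_2 = 43, a_3 = 142, a_4 = 469, a_5 = 1549, a_6 = 5116, a_7 = 16897, a_8 = 55807, a_9 = 184318, a_10 = 608761, a_11 = 2010601, a_12 = 6640564.
So the coefficient of x^12 is 6640564.

6640564


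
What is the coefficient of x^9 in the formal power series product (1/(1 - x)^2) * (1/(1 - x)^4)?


Combine the factors: (1/(1 - x)^2) * (1/(1 - x)^4) = 1/(1 - x)^6.
Then use 1/(1 - x)^r = sum_{k>=0} C(k + r - 1, r - 1) x^k with r = 6 and k = 9:
C(14, 5) = 2002.

2002


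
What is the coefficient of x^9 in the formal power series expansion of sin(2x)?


The Maclaurin series is sin(t) = sum_{k>=0} (-1)^k t^(2k+1) / (2k+1)!, so substituting t = 2x, only odd powers of x are nonzero, with coefficient of x^(2k+1) equal to (-1)^k 2^(2k+1) / (2k+1)!.
Write 9 = 2*4 + 1, giving the coefficient (-1)^4 * 2^9 / 9! = 512/362880 = 4/2835.

4/2835


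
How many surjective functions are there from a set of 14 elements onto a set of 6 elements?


By inclusion-exclusion on which target elements are missed, the number of surjections from an n-set onto a k-set is
surj(n, k) = sum_{j=0}^{k} (-1)^j C(k, j) (k - j)^n.
Equivalently surj(n, k) = k! * S(n, k), where S(n, k) is the Stirling number of the second kind.
For n = 14, k = 6:
S(14, 6) = 63436373, so
surj = 6! * 63436373 = 720 * 63436373 = 45674188560.

45674188560


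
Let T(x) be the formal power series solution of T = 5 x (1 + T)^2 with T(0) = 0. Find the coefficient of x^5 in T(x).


Apply the Lagrange inversion formula: if T = 5 x * phi(T) with phi(t) = (1 + t)^2, then [x^n] T = 5^n * (1/n) [t^(n-1)] phi(t)^n = 5^n * (1/n) [t^(n-1)] (1 + t)^(2n) = 5^n * (1/n) C(2n, n-1).
Using the identity C(2n, n-1) = C(2n, n) * n / (n+1), the unscaled factor equals C(2n, n) / (n+1) = C_n, the n-th Catalan number.
For n = 5: C_5 = C(10, 5) / 6 = 252/6 = 42.
With the 5^5 = 3125 factor, the coefficient is 3125 * 42 = 131250.

131250


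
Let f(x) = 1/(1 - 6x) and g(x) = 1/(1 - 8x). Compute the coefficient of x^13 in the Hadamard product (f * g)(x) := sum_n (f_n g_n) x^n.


f has coefficients f_k = 6^k and g has coefficients g_k = 8^k, so the Hadamard product has coefficient (f*g)_k = 6^k * 8^k = 48^k.
For k = 13: 48^13 = 7180192468708211294208.

7180192468708211294208


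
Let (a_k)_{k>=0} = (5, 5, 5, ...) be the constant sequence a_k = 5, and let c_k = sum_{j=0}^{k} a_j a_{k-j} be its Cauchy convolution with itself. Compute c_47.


Since a_j = 5 for all j >= 0, the convolution sum becomes
c_k = sum_{j=0}^{k} 5 * 5 = 25 * (k + 1).
Equivalently, the generating function of (a_k) is 5/(1 - x) and its square is 25/(1 - x)^2 = sum_{k>=0} 25(k + 1) x^k.
For k = 47: 25 * 48 = 1200.

1200


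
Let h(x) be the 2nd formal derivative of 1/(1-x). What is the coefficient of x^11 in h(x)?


Differentiating 2 times: d^2/dx^2 [1/(1-x)] = 2!/(1-x)^3.
The expansion 1/(1-x)^3 = sum_{k>=0} C(k+2, 2) x^k, so the coefficient of x^n in 2!/(1-x)^3 is 2! * C(n+2, 2).
For n = 11: 2 * C(13, 2) = 2 * 78 = 156

156


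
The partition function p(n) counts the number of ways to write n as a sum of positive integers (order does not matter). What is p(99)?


Using the generating function prod_{k>=1} 1/(1-x^k), we compute p(99).
By dynamic programming over parts 1 through 99:
p(99) = 169229875

169229875


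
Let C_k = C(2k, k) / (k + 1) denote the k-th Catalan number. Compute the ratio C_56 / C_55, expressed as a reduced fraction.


Using C_k = (2k)! / (k! (k+1)!), the ratio C_{k+1}/C_k simplifies to
C_{k+1}/C_k = [(2k+2)! / ((k+1)! (k+2)!)] * [k! (k+1)! / (2k)!]
 = (2k+2)(2k+1) / ((k+1)(k+2)) = 2(2k+1) / (k+2).
For k = 55: 2(2*55 + 1) / (55 + 2) = 222/57 = 74/19.

74/19


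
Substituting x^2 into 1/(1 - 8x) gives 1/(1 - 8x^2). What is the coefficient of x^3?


Since 1/(1 - 8x^2) only has even powers of x,
the coefficient of x^3 (odd) is 0.

0


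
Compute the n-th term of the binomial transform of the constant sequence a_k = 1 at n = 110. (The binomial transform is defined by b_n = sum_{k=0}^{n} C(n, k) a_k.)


With a_k = 1 for all k, b_n = sum_{k=0}^{n} C(n, k) = 2^n by the binomial theorem.
For n = 110: 2^110 = 1298074214633706907132624082305024.

1298074214633706907132624082305024


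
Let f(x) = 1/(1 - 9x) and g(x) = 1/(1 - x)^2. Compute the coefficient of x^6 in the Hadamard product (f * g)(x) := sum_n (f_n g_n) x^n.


f has coefficients f_k = 9^k. For g = 1/(1 - x)^2 the coefficient is g_k = C(k + 1, 1) = k + 1. The Hadamard coefficient is (f * g)_k = 9^k * (k + 1).
For k = 6: 9^6 * 7 = 531441 * 7 = 3720087.

3720087


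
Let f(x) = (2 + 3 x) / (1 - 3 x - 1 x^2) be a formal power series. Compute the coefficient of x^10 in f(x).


Write f(x) = sum_{k>=0} a_k x^k. Multiplying both sides by 1 - 3 x - 1 x^2 gives
(1 - 3 x - 1 x^2) sum_{k>=0} a_k x^k = 2 + 3 x.
Matching coefficients:
 x^0: a_0 = 2
 x^1: a_1 - 3 a_0 = 3  =>  a_1 = 3*2 + 3 = 9
 x^k (k >= 2): a_k = 3 a_{k-1} + 1 a_{k-2}.
Iterating: a_2 = 29, a_3 = 96, a_4 = 317, a_5 = 1047, a_6 = 3458, a_7 = 11421, a_8 = 37721, a_9 = 124584, a_10 = 411473.
So the coefficient of x^10 is 411473.

411473


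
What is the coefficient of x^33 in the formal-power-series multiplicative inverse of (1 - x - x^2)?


Let the inverse be f(x) = sum_{k>=0} a_k x^k. From f(x) * (1 - x - x^2) = 1 and matching coefficients:
 x^0: a_0 = 1.
 x^1: a_1 - a_0 = 0, so a_1 = 1.
 x^k (k >= 2): a_k - a_{k-1} - a_{k-2} = 0, i.e. a_k = a_{k-1} + a_{k-2}.
This is the Fibonacci-type recurrence shifted so that a_0 = a_1 = 1.
Iterating: a_0=1, a_1=1, a_2=2, a_3=3, a_4=5, a_5=8, a_6=13, a_7=21, a_8=34, a_9=55, ...
a_33 = 5702887.

5702887


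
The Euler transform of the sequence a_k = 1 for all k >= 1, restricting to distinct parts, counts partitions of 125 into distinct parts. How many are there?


Partitions of 125 into distinct parts can be computed via generating function.
Product (1+x)(1+x^2)(1+x^3)...
The coefficient of x^125 = 3207086

3207086


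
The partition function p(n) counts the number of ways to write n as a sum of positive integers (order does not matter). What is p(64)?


Using the generating function prod_{k>=1} 1/(1-x^k), we compute p(64).
By dynamic programming over parts 1 through 64:
p(64) = 1741630

1741630


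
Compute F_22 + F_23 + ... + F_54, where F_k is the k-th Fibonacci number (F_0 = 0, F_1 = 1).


Use the identity sum_{k=0}^{N} F_k = F_{N+2} - 1 (which follows from F_{k+2} - F_{k+1} = F_k). Then
sum_{k=22}^{54} F_k = (F_{56} - 1) - (F_{23} - 1) = F_{56} - F_{23}.
Computing: F_{56} = 225851433717, F_{23} = 28657, so
Sum = 225851433717 - 28657 = 225851405060.

225851405060


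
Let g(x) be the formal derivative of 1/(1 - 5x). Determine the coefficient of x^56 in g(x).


Differentiate termwise: d/dx sum_{k>=0} 5^k x^k = sum_{k>=1} k 5^k x^(k-1) = sum_{j>=0} (j+1) 5^(j+1) x^j.
Equivalently, d/dx [1/(1 - 5x)] = 5/(1 - 5x)^2.
For j = 56: 57 * 5^57 = 57 * 6938893903907228377647697925567626953125 = 395516952522712017525918781757354736328125.

395516952522712017525918781757354736328125


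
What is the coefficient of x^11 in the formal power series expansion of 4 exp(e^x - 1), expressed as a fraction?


exp(e^x - 1) is the exponential generating function for the Bell numbers Bell_k: exp(e^x - 1) = sum_{k>=0} Bell_k x^k / k!.
So the coefficient of x^11 in 4 exp(e^x - 1) is 4 Bell_11 / 11!.
Computing: Bell_11 = 678570 and 11! = 39916800, giving
4 * 678570/39916800 = 22619/332640.

22619/332640


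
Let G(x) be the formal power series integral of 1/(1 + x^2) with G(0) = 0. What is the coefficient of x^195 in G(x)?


1/(1 + x^2) = sum_{j>=0} (-1)^j x^(2j). Integrating termwise with G(0) = 0:
G(x) = sum_{j>=0} (-1)^j x^(2j+1) / (2j+1) = arctan(x).
Only odd powers are nonzero. For x^195 write 195 = 2*97 + 1, giving
(-1)^97 / 195 = -1/195 = -1/195.

-1/195


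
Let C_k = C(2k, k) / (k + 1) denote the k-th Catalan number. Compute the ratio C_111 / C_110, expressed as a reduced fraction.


Using C_k = (2k)! / (k! (k+1)!), the ratio C_{k+1}/C_k simplifies to
C_{k+1}/C_k = [(2k+2)! / ((k+1)! (k+2)!)] * [k! (k+1)! / (2k)!]
 = (2k+2)(2k+1) / ((k+1)(k+2)) = 2(2k+1) / (k+2).
For k = 110: 2(2*110 + 1) / (110 + 2) = 442/112 = 221/56.

221/56


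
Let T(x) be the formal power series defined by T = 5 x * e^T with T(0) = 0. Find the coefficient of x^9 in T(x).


Apply the Lagrange inversion formula: if T = 5 x * phi(T) with phi(t) = e^t, then
[x^n] T = 5^n * (1/n) [t^(n-1)] phi(t)^n = 5^n * (1/n) [t^(n-1)] e^(n t) = 5^n * (1/n) * n^(n-1) / (n-1)! = 5^n * n^(n-1) / n!.
When c = 1 this is the Cayley count of rooted labeled trees on n vertices, divided by n!.
For n = 9: 5^9 * 9^8 / 9! = 1953125 * 43046721/362880 = 207594140625/896.

207594140625/896


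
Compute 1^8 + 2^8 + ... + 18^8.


This power sum has a closed form given by Faulhaber's formula
sum_{k=1}^{m} k^p = (1 / (p + 1)) * sum_{j=0}^{p} C(p + 1, j) B_j m^(p + 1 - j),
but for small m direct computation is fastest:
1 + 256 + 6561 + 65536 + 390625 + 1679616 + 5764801 + 16777216 + 43046721 + 100000000 + 214358881 + 429981696 + 815730721 + 1475789056 + 2562890625 + 4294967296 + 6975757441 + 11019960576 = 27957167625.

27957167625


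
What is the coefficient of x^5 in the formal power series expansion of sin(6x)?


The Maclaurin series is sin(t) = sum_{k>=0} (-1)^k t^(2k+1) / (2k+1)!, so substituting t = 6x, only odd powers of x are nonzero, with coefficient of x^(2k+1) equal to (-1)^k 6^(2k+1) / (2k+1)!.
Write 5 = 2*2 + 1, giving the coefficient (-1)^2 * 6^5 / 5! = 7776/120 = 324/5.

324/5


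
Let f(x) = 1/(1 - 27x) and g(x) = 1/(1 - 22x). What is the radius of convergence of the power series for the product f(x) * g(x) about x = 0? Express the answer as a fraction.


The radius of 1/(1 - 27x) is 1/27 (nearest singularity at x = 1/27), and the radius of 1/(1 - 22x) is 1/22.
The product f(x)*g(x) = 1/((1 - 27x)(1 - 22x)) has singularities at both 1/27 and 1/22, so its radius of convergence is the distance to the nearest one:
min(1/27, 1/22) = 1/27.

1/27


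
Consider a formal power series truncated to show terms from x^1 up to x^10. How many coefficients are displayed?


From x^1 to x^10 inclusive, the count is 10 - 1 + 1 = 10.

10


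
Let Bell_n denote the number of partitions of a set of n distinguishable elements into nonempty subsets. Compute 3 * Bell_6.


Bell_6 can be computed from the Bell triangle or from Dobinski's identity Bell_n = (1/e) * sum_{k>=0} k^n / k!.
Computing Bell_6 = 203.
Then 3 * 203 = 609.

609


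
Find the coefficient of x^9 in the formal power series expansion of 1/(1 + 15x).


Write 1/(1 + c x) = 1/(1 - (-c) x) and apply the geometric-series identity
1/(1 - y) = sum_{k>=0} y^k to get 1/(1 + c x) = sum_{k>=0} (-c)^k x^k.
So the coefficient of x^k is (-c)^k = (-1)^k * c^k.
Here c = 15 and k = 9:
(-15)^9 = -1 * 38443359375 = -38443359375

-38443359375


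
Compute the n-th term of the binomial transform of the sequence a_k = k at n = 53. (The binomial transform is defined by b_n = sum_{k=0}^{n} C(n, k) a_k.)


With a_k = k, b_n = sum_{k=0}^{n} C(n, k) k. Using k * C(n, k) = n * C(n-1, k-1) gives b_n = n * sum_{k>=1} C(n-1, k-1) = n * 2^(n-1).
For n = 53: 53 * 2^52 = 53 * 4503599627370496 = 238690780250636288.

238690780250636288


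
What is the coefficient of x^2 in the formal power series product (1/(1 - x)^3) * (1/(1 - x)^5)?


Combine the factors: (1/(1 - x)^3) * (1/(1 - x)^5) = 1/(1 - x)^8.
Then use 1/(1 - x)^r = sum_{k>=0} C(k + r - 1, r - 1) x^k with r = 8 and k = 2:
C(9, 7) = 36.

36


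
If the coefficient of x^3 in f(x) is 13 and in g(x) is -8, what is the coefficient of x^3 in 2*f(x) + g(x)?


Scalar multiplication scales coefficients: 2 * 13 = 26.
Then add the g coefficient: 26 + -8
= 18

18


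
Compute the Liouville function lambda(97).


The Liouville function is lambda(k) = (-1)^Omega(k), where Omega(k) counts the prime factors of k with multiplicity.
Factoring: 97 = 97, so Omega(97) = 1.
lambda(97) = (-1)^1 = -1.

-1


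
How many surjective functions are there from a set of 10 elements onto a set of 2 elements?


By inclusion-exclusion on which target elements are missed, the number of surjections from an n-set onto a k-set is
surj(n, k) = sum_{j=0}^{k} (-1)^j C(k, j) (k - j)^n.
Equivalently surj(n, k) = k! * S(n, k), where S(n, k) is the Stirling number of the second kind.
For n = 10, k = 2:
S(10, 2) = 511, so
surj = 2! * 511 = 2 * 511 = 1022.

1022


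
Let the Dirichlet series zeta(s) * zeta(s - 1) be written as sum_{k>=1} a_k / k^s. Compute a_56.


Convolution gives a_k = sum_{d | k} d * 1 = sum_{d | k} d = sigma(k), the sum of positive divisors of k.
For k = 56, the divisors are 1, 2, 4, 7, 8, 14, 28, 56, so
sigma(56) = 1 + 2 + 4 + 7 + 8 + 14 + 28 + 56 = 120.

120
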